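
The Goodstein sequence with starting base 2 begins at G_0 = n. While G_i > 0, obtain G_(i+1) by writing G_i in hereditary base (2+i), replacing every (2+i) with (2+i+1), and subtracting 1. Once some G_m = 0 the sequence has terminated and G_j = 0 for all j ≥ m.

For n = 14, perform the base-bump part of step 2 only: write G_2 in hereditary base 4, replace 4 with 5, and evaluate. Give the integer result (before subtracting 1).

G_0=14  [base 2] 2^(2 + 1) + 2^2 + 2  →[2↦3]→  3^(3 + 1) + 3^3 + 3 = 111  −1 ⇒ G_1=110
G_1=110  [base 3] 3^(3 + 1) + 3^3 + 2  →[3↦4]→  4^(4 + 1) + 4^4 + 2 = 1282  −1 ⇒ G_2=1281

18751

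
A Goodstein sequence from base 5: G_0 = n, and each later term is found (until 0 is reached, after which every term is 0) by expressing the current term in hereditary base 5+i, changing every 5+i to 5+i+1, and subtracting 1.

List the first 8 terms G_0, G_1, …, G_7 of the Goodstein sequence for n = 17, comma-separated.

17 —HB5→ 3·5 + 2 —bump→ 3·6 + 2 = 20 —(−1)→ 19
19 —HB6→ 3·6 + 1 —bump→ 3·7 + 1 = 22 —(−1)→ 21
21 —HB7→ 3·7 —bump→ 3·8 = 24 —(−1)→ 23
23 —HB8→ 2·8 + 7 —bump→ 2·9 + 7 = 25 —(−1)→ 24
24 —HB9→ 2·9 + 6 —bump→ 2·10 + 6 = 26 —(−1)→ 25
25 —HB10→ 2·10 + 5 —bump→ 2·11 + 5 = 27 —(−1)→ 26
26 —HB11→ 2·11 + 4 —bump→ 2·12 + 4 = 28 —(−1)→ 27

17, 19, 21, 23, 24, 25, 26, 27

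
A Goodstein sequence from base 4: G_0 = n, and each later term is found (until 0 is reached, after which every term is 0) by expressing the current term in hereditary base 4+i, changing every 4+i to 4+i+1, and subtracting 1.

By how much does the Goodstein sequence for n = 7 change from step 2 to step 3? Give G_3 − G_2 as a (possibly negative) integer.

(0) 7|_4 = 4 + 3 ↦ 5 + 3|_5 = 8 ⇒ 7
(1) 7|_5 = 5 + 2 ↦ 6 + 2|_6 = 8 ⇒ 7
(2) 7|_6 = 6 + 1 ↦ 7 + 1|_7 = 8 ⇒ 7

0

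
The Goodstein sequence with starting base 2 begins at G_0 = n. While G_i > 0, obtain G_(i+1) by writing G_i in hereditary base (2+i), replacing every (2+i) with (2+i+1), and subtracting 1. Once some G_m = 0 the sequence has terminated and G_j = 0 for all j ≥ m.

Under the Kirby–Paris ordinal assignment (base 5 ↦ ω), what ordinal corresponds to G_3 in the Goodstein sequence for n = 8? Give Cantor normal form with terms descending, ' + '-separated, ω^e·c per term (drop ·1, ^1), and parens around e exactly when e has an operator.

ω^ω·2 + ω^2·2 + ω·2

8 —HB2→ 2^(2 + 1) —bump→ 3^(3 + 1) = 81 —(−1)→ 80
80 —HB3→ 2·3^3 + 2·3^2 + 2·3 + 2 —bump→ 2·4^4 + 2·4^2 + 2·4 + 2 = 554 —(−1)→ 553
553 —HB4→ 2·4^4 + 2·4^2 + 2·4 + 1 —bump→ 2·5^5 + 2·5^2 + 2·5 + 1 = 6311 —(−1)→ 6310
6310 —HB5→ 2·5^5 + 2·5^2 + 2·5 —bump→ 2·6^6 + 2·6^2 + 2·6 = 93396 —(−1)→ 93395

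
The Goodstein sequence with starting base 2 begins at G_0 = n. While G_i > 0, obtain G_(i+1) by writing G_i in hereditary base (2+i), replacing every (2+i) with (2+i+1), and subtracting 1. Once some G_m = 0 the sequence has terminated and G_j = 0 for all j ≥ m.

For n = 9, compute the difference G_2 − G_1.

942

G_0 = 9. HB_2(9) = 2^(2 + 1) + 1. Bump = 82. G_1 = 81.
G_1 = 81. HB_3(81) = 3^(3 + 1). Bump = 1024. G_2 = 1023.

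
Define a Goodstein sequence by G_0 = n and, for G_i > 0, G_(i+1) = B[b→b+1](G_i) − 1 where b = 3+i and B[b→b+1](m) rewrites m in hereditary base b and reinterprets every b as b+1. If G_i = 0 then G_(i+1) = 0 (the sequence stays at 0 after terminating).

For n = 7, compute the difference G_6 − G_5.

0

i=0: 7 = 2·3 + 1 (b=3); 3→4: 2·4 + 1 = 9; 9−1 = 8
i=1: 8 = 2·4 (b=4); 4→5: 2·5 = 10; 10−1 = 9
i=2: 9 = 5 + 4 (b=5); 5→6: 6 + 4 = 10; 10−1 = 9
i=3: 9 = 6 + 3 (b=6); 6→7: 7 + 3 = 10; 10−1 = 9
i=4: 9 = 7 + 2 (b=7); 7→8: 8 + 2 = 10; 10−1 = 9
i=5: 9 = 8 + 1 (b=8); 8→9: 9 + 1 = 10; 10−1 = 9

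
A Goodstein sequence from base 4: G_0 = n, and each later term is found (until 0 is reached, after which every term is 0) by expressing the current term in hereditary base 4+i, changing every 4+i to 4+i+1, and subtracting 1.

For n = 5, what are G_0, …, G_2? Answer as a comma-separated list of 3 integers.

G_0 = 5. HB_4(5) = 4 + 1. Bump = 6. G_1 = 5.
G_1 = 5. HB_5(5) = 5. Bump = 6. G_2 = 5.

5, 5, 5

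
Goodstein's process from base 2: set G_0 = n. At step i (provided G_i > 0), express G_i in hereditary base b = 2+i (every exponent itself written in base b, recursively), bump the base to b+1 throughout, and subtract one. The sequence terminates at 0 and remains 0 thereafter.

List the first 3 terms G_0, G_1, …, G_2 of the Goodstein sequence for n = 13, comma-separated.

G_0=13  [base 2] 2^(2 + 1) + 2^2 + 1  →[2↦3]→  3^(3 + 1) + 3^3 + 1 = 109  −1 ⇒ G_1=108
G_1=108  [base 3] 3^(3 + 1) + 3^3  →[3↦4]→  4^(4 + 1) + 4^4 = 1280  −1 ⇒ G_2=1279

13, 108, 1279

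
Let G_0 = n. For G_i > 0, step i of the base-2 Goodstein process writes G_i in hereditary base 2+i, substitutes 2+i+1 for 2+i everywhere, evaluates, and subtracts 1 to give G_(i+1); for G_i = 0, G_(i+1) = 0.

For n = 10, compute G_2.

1025

(0) 10|_2 = 2^(2 + 1) + 2 ↦ 3^(3 + 1) + 3|_3 = 84 ⇒ 83
(1) 83|_3 = 3^(3 + 1) + 2 ↦ 4^(4 + 1) + 2|_4 = 1026 ⇒ 1025
(2) 1025|_4 = 4^(4 + 1) + 1 ↦ 5^(5 + 1) + 1|_5 = 15626 ⇒ 15625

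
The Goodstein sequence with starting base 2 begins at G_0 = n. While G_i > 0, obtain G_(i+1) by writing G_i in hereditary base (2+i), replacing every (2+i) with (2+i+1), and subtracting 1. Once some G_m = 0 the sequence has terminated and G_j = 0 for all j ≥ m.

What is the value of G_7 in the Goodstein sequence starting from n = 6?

332147

step 0: 6 = 2^2 + 2; sub 3 for 2: 3^3 + 3; = 30; G_1 = 30−1 = 29
step 1: 29 = 3^3 + 2; sub 4 for 3: 4^4 + 2; = 258; G_2 = 258−1 = 257
step 2: 257 = 4^4 + 1; sub 5 for 4: 5^5 + 1; = 3126; G_3 = 3126−1 = 3125
step 3: 3125 = 5^5; sub 6 for 5: 6^6; = 46656; G_4 = 46656−1 = 46655
step 4: 46655 = 5·6^5 + 5·6^4 + 5·6^3 + 5·6^2 + 5·6 + 5; sub 7 for 6: 5·7^5 + 5·7^4 + 5·7^3 + 5·7^2 + 5·7 + 5; = 98040; G_5 = 98040−1 = 98039
step 5: 98039 = 5·7^5 + 5·7^4 + 5·7^3 + 5·7^2 + 5·7 + 4; sub 8 for 7: 5·8^5 + 5·8^4 + 5·8^3 + 5·8^2 + 5·8 + 4; = 187244; G_6 = 187244−1 = 187243
step 6: 187243 = 5·8^5 + 5·8^4 + 5·8^3 + 5·8^2 + 5·8 + 3; sub 9 for 8: 5·9^5 + 5·9^4 + 5·9^3 + 5·9^2 + 5·9 + 3; = 332148; G_7 = 332148−1 = 332147
step 7: 332147 = 5·9^5 + 5·9^4 + 5·9^3 + 5·9^2 + 5·9 + 2; sub 10 for 9: 5·10^5 + 5·10^4 + 5·10^3 + 5·10^2 + 5·10 + 2; = 555552; G_8 = 555552−1 = 555551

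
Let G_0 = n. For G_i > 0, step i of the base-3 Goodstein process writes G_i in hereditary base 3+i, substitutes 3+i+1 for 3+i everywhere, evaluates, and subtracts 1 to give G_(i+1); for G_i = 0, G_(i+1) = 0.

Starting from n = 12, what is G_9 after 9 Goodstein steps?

i=0: 12 = 3^2 + 3 (b=3); 3→4: 4^2 + 4 = 20; 20−1 = 19
i=1: 19 = 4^2 + 3 (b=4); 4→5: 5^2 + 3 = 28; 28−1 = 27
i=2: 27 = 5^2 + 2 (b=5); 5→6: 6^2 + 2 = 38; 38−1 = 37
i=3: 37 = 6^2 + 1 (b=6); 6→7: 7^2 + 1 = 50; 50−1 = 49
i=4: 49 = 7^2 (b=7); 7→8: 8^2 = 64; 64−1 = 63
i=5: 63 = 7·8 + 7 (b=8); 8→9: 7·9 + 7 = 70; 70−1 = 69
i=6: 69 = 7·9 + 6 (b=9); 9→10: 7·10 + 6 = 76; 76−1 = 75
i=7: 75 = 7·10 + 5 (b=10); 10→11: 7·11 + 5 = 82; 82−1 = 81
i=8: 81 = 7·11 + 4 (b=11); 11→12: 7·12 + 4 = 88; 88−1 = 87

87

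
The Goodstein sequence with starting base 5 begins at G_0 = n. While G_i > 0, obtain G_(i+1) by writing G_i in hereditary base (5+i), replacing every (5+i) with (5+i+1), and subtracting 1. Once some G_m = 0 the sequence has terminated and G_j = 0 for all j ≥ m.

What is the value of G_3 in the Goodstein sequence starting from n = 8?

8

i=0: 8 = 5 + 3 (b=5); 5→6: 6 + 3 = 9; 9−1 = 8
i=1: 8 = 6 + 2 (b=6); 6→7: 7 + 2 = 9; 9−1 = 8
i=2: 8 = 7 + 1 (b=7); 7→8: 8 + 1 = 9; 9−1 = 8
i=3: 8 = 8 (b=8); 8→9: 9 = 9; 9−1 = 8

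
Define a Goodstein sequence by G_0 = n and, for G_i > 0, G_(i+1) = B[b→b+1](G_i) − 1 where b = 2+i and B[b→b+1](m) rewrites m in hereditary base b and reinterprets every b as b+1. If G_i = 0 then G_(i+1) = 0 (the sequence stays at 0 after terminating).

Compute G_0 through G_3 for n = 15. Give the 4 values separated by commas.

15, 111, 1283, 18752

base 2: 15 = 2^(2 + 1) + 2^2 + 2 + 1; at 3: 3^(3 + 1) + 3^3 + 3 + 1 = 112; next = 111
base 3: 111 = 3^(3 + 1) + 3^3 + 3; at 4: 4^(4 + 1) + 4^4 + 4 = 1284; next = 1283
base 4: 1283 = 4^(4 + 1) + 4^4 + 3; at 5: 5^(5 + 1) + 5^5 + 3 = 18753; next = 18752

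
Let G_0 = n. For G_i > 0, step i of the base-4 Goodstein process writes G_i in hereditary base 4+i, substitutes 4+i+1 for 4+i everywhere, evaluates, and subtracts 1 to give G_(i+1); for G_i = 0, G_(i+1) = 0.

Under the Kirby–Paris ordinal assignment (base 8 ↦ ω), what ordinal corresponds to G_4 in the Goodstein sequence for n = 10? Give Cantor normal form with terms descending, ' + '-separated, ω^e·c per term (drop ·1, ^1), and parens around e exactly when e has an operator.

(0) 10|_4 = 2·4 + 2 ↦ 2·5 + 2|_5 = 12 ⇒ 11
(1) 11|_5 = 2·5 + 1 ↦ 2·6 + 1|_6 = 13 ⇒ 12
(2) 12|_6 = 2·6 ↦ 2·7|_7 = 14 ⇒ 13
(3) 13|_7 = 7 + 6 ↦ 8 + 6|_8 = 14 ⇒ 13
(4) 13|_8 = 8 + 5 ↦ 9 + 5|_9 = 14 ⇒ 13

ω + 5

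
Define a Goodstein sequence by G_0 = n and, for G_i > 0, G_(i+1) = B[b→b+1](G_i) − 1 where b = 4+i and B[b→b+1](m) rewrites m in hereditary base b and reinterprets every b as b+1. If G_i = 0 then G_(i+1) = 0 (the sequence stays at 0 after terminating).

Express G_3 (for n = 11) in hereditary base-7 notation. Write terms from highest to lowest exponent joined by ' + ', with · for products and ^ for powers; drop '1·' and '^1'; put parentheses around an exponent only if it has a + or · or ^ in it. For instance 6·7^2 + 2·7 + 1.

step 0: 11 = 2·4 + 3; sub 5 for 4: 2·5 + 3; = 13; G_1 = 13−1 = 12
step 1: 12 = 2·5 + 2; sub 6 for 5: 2·6 + 2; = 14; G_2 = 14−1 = 13
step 2: 13 = 2·6 + 1; sub 7 for 6: 2·7 + 1; = 15; G_3 = 15−1 = 14
step 3: 14 = 2·7; sub 8 for 7: 2·8; = 16; G_4 = 16−1 = 15

2·7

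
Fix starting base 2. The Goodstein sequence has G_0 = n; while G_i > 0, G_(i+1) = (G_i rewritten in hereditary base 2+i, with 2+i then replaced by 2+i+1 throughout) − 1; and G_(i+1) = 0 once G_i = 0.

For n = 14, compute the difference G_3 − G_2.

17469

base 2: 14 = 2^(2 + 1) + 2^2 + 2; at 3: 3^(3 + 1) + 3^3 + 3 = 111; next = 110
base 3: 110 = 3^(3 + 1) + 3^3 + 2; at 4: 4^(4 + 1) + 4^4 + 2 = 1282; next = 1281
base 4: 1281 = 4^(4 + 1) + 4^4 + 1; at 5: 5^(5 + 1) + 5^5 + 1 = 18751; next = 18750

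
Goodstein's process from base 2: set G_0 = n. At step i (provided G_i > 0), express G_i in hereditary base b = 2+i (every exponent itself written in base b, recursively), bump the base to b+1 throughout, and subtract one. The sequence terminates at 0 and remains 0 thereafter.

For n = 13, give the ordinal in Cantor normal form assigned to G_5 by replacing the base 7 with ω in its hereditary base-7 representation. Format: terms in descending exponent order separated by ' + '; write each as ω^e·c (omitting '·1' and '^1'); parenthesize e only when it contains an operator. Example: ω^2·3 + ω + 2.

ω^(ω + 1) + ω^3·3 + ω^2·3 + ω·3

step 0: 13 = 2^(2 + 1) + 2^2 + 1; sub 3 for 2: 3^(3 + 1) + 3^3 + 1; = 109; G_1 = 109−1 = 108
step 1: 108 = 3^(3 + 1) + 3^3; sub 4 for 3: 4^(4 + 1) + 4^4; = 1280; G_2 = 1280−1 = 1279
step 2: 1279 = 4^(4 + 1) + 3·4^3 + 3·4^2 + 3·4 + 3; sub 5 for 4: 5^(5 + 1) + 3·5^3 + 3·5^2 + 3·5 + 3; = 16093; G_3 = 16093−1 = 16092
step 3: 16092 = 5^(5 + 1) + 3·5^3 + 3·5^2 + 3·5 + 2; sub 6 for 5: 6^(6 + 1) + 3·6^3 + 3·6^2 + 3·6 + 2; = 280712; G_4 = 280712−1 = 280711
step 4: 280711 = 6^(6 + 1) + 3·6^3 + 3·6^2 + 3·6 + 1; sub 7 for 6: 7^(7 + 1) + 3·7^3 + 3·7^2 + 3·7 + 1; = 5765999; G_5 = 5765999−1 = 5765998
step 5: 5765998 = 7^(7 + 1) + 3·7^3 + 3·7^2 + 3·7; sub 8 for 7: 8^(8 + 1) + 3·8^3 + 3·8^2 + 3·8; = 134219480; G_6 = 134219480−1 = 134219479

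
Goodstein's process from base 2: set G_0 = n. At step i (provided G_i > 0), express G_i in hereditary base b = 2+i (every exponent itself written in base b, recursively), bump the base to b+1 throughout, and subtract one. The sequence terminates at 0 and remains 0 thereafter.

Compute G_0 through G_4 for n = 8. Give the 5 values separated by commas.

8, 80, 553, 6310, 93395

step 0: 8 = 2^(2 + 1); sub 3 for 2: 3^(3 + 1); = 81; G_1 = 81−1 = 80
step 1: 80 = 2·3^3 + 2·3^2 + 2·3 + 2; sub 4 for 3: 2·4^4 + 2·4^2 + 2·4 + 2; = 554; G_2 = 554−1 = 553
step 2: 553 = 2·4^4 + 2·4^2 + 2·4 + 1; sub 5 for 4: 2·5^5 + 2·5^2 + 2·5 + 1; = 6311; G_3 = 6311−1 = 6310
step 3: 6310 = 2·5^5 + 2·5^2 + 2·5; sub 6 for 5: 2·6^6 + 2·6^2 + 2·6; = 93396; G_4 = 93396−1 = 93395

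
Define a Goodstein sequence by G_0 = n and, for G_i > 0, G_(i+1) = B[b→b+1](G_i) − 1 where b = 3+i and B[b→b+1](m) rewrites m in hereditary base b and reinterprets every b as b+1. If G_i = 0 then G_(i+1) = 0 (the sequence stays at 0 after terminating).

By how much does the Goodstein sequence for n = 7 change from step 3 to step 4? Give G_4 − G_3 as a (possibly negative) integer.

step 0: 7 = 2·3 + 1; sub 4 for 3: 2·4 + 1; = 9; G_1 = 9−1 = 8
step 1: 8 = 2·4; sub 5 for 4: 2·5; = 10; G_2 = 10−1 = 9
step 2: 9 = 5 + 4; sub 6 for 5: 6 + 4; = 10; G_3 = 10−1 = 9
step 3: 9 = 6 + 3; sub 7 for 6: 7 + 3; = 10; G_4 = 10−1 = 9

0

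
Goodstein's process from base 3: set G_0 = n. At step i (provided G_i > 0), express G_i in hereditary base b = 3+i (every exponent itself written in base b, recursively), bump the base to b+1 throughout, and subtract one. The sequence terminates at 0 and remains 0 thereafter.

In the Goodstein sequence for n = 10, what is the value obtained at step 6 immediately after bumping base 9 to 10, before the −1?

40

G_0=10  [base 3] 3^2 + 1  →[3↦4]→  4^2 + 1 = 17  −1 ⇒ G_1=16
G_1=16  [base 4] 4^2  →[4↦5]→  5^2 = 25  −1 ⇒ G_2=24
G_2=24  [base 5] 4·5 + 4  →[5↦6]→  4·6 + 4 = 28  −1 ⇒ G_3=27
G_3=27  [base 6] 4·6 + 3  →[6↦7]→  4·7 + 3 = 31  −1 ⇒ G_4=30
G_4=30  [base 7] 4·7 + 2  →[7↦8]→  4·8 + 2 = 34  −1 ⇒ G_5=33
G_5=33  [base 8] 4·8 + 1  →[8↦9]→  4·9 + 1 = 37  −1 ⇒ G_6=36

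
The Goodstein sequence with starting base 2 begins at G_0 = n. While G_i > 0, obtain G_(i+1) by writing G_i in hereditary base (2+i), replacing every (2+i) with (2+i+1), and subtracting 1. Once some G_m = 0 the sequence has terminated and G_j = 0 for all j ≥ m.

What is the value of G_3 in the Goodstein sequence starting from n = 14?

G_0=14  [base 2] 2^(2 + 1) + 2^2 + 2  →[2↦3]→  3^(3 + 1) + 3^3 + 3 = 111  −1 ⇒ G_1=110
G_1=110  [base 3] 3^(3 + 1) + 3^3 + 2  →[3↦4]→  4^(4 + 1) + 4^4 + 2 = 1282  −1 ⇒ G_2=1281
G_2=1281  [base 4] 4^(4 + 1) + 4^4 + 1  →[4↦5]→  5^(5 + 1) + 5^5 + 1 = 18751  −1 ⇒ G_3=18750

18750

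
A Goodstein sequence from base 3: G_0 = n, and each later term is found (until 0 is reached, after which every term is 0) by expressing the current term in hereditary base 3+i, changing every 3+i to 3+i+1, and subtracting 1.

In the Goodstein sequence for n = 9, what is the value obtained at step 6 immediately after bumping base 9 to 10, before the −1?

26

G_0=9  [base 3] 3^2  →[3↦4]→  4^2 = 16  −1 ⇒ G_1=15
G_1=15  [base 4] 3·4 + 3  →[4↦5]→  3·5 + 3 = 18  −1 ⇒ G_2=17
G_2=17  [base 5] 3·5 + 2  →[5↦6]→  3·6 + 2 = 20  −1 ⇒ G_3=19
G_3=19  [base 6] 3·6 + 1  →[6↦7]→  3·7 + 1 = 22  −1 ⇒ G_4=21
G_4=21  [base 7] 3·7  →[7↦8]→  3·8 = 24  −1 ⇒ G_5=23
G_5=23  [base 8] 2·8 + 7  →[8↦9]→  2·9 + 7 = 25  −1 ⇒ G_6=24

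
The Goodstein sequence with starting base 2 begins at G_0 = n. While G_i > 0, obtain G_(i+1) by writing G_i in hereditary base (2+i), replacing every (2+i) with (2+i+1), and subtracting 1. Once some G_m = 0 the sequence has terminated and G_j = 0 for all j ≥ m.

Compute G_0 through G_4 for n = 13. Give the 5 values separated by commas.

(0) 13|_2 = 2^(2 + 1) + 2^2 + 1 ↦ 3^(3 + 1) + 3^3 + 1|_3 = 109 ⇒ 108
(1) 108|_3 = 3^(3 + 1) + 3^3 ↦ 4^(4 + 1) + 4^4|_4 = 1280 ⇒ 1279
(2) 1279|_4 = 4^(4 + 1) + 3·4^3 + 3·4^2 + 3·4 + 3 ↦ 5^(5 + 1) + 3·5^3 + 3·5^2 + 3·5 + 3|_5 = 16093 ⇒ 16092
(3) 16092|_5 = 5^(5 + 1) + 3·5^3 + 3·5^2 + 3·5 + 2 ↦ 6^(6 + 1) + 3·6^3 + 3·6^2 + 3·6 + 2|_6 = 280712 ⇒ 280711

13, 108, 1279, 16092, 280711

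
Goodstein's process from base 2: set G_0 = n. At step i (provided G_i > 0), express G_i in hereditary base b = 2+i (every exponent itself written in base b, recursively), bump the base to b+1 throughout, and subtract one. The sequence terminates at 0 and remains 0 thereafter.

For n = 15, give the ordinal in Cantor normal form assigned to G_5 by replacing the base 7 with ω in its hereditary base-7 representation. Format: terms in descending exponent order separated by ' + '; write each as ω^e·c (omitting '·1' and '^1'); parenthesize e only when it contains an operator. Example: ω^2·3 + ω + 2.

base 2: 15 = 2^(2 + 1) + 2^2 + 2 + 1; at 3: 3^(3 + 1) + 3^3 + 3 + 1 = 112; next = 111
base 3: 111 = 3^(3 + 1) + 3^3 + 3; at 4: 4^(4 + 1) + 4^4 + 4 = 1284; next = 1283
base 4: 1283 = 4^(4 + 1) + 4^4 + 3; at 5: 5^(5 + 1) + 5^5 + 3 = 18753; next = 18752
base 5: 18752 = 5^(5 + 1) + 5^5 + 2; at 6: 6^(6 + 1) + 6^6 + 2 = 326594; next = 326593
base 6: 326593 = 6^(6 + 1) + 6^6 + 1; at 7: 7^(7 + 1) + 7^7 + 1 = 6588345; next = 6588344
base 7: 6588344 = 7^(7 + 1) + 7^7; at 8: 8^(8 + 1) + 8^8 = 150994944; next = 150994943

ω^(ω + 1) + ω^ω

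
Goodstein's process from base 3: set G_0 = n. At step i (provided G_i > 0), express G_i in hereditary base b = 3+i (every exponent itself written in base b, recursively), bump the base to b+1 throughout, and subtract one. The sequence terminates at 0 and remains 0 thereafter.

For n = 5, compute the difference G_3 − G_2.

G_0=5  [base 3] 3 + 2  →[3↦4]→  4 + 2 = 6  −1 ⇒ G_1=5
G_1=5  [base 4] 4 + 1  →[4↦5]→  5 + 1 = 6  −1 ⇒ G_2=5
G_2=5  [base 5] 5  →[5↦6]→  6 = 6  −1 ⇒ G_3=5

0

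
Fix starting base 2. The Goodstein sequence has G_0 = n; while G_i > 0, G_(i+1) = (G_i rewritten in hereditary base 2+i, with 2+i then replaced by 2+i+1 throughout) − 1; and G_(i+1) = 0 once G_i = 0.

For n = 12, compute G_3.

(0) 12|_2 = 2^(2 + 1) + 2^2 ↦ 3^(3 + 1) + 3^3|_3 = 108 ⇒ 107
(1) 107|_3 = 3^(3 + 1) + 2·3^2 + 2·3 + 2 ↦ 4^(4 + 1) + 2·4^2 + 2·4 + 2|_4 = 1066 ⇒ 1065
(2) 1065|_4 = 4^(4 + 1) + 2·4^2 + 2·4 + 1 ↦ 5^(5 + 1) + 2·5^2 + 2·5 + 1|_5 = 15686 ⇒ 15685
(3) 15685|_5 = 5^(5 + 1) + 2·5^2 + 2·5 ↦ 6^(6 + 1) + 2·6^2 + 2·6|_6 = 280020 ⇒ 280019

15685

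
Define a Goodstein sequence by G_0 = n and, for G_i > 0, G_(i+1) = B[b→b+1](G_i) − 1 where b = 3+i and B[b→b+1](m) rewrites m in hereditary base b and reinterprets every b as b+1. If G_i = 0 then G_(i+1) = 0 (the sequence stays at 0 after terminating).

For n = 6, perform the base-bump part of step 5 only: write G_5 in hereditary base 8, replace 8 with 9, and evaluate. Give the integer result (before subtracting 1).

(0) 6|_3 = 2·3 ↦ 2·4|_4 = 8 ⇒ 7
(1) 7|_4 = 4 + 3 ↦ 5 + 3|_5 = 8 ⇒ 7
(2) 7|_5 = 5 + 2 ↦ 6 + 2|_6 = 8 ⇒ 7
(3) 7|_6 = 6 + 1 ↦ 7 + 1|_7 = 8 ⇒ 7
(4) 7|_7 = 7 ↦ 8|_8 = 8 ⇒ 7
(5) 7|_8 = 7 ↦ 7|_9 = 7 ⇒ 6

7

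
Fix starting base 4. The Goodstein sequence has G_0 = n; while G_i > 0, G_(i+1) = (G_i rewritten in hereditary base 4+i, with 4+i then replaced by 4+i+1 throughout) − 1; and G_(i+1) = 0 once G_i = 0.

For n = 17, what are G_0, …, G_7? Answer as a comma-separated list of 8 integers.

[0] 17 ≡ 4^2 + 1 (base 4). Lift 5: 26. −1: 25.
[1] 25 ≡ 5^2 (base 5). Lift 6: 36. −1: 35.
[2] 35 ≡ 5·6 + 5 (base 6). Lift 7: 40. −1: 39.
[3] 39 ≡ 5·7 + 4 (base 7). Lift 8: 44. −1: 43.
[4] 43 ≡ 5·8 + 3 (base 8). Lift 9: 48. −1: 47.
[5] 47 ≡ 5·9 + 2 (base 9). Lift 10: 52. −1: 51.
[6] 51 ≡ 5·10 + 1 (base 10). Lift 11: 56. −1: 55.

17, 25, 35, 39, 43, 47, 51, 55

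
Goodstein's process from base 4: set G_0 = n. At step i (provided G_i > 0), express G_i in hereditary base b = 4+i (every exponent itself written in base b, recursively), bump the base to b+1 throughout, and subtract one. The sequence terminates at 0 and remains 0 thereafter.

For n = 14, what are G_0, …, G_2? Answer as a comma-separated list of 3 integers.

14, 16, 18

G_0=14  [base 4] 3·4 + 2  →[4↦5]→  3·5 + 2 = 17  −1 ⇒ G_1=16
G_1=16  [base 5] 3·5 + 1  →[5↦6]→  3·6 + 1 = 19  −1 ⇒ G_2=18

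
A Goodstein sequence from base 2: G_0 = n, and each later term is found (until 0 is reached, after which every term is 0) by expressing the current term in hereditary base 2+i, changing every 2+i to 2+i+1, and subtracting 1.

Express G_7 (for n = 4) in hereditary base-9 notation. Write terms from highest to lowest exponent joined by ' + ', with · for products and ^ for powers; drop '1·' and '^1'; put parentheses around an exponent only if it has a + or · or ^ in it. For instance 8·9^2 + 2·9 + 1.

step 0: 4 = 2^2; sub 3 for 2: 3^3; = 27; G_1 = 27−1 = 26
step 1: 26 = 2·3^2 + 2·3 + 2; sub 4 for 3: 2·4^2 + 2·4 + 2; = 42; G_2 = 42−1 = 41
step 2: 41 = 2·4^2 + 2·4 + 1; sub 5 for 4: 2·5^2 + 2·5 + 1; = 61; G_3 = 61−1 = 60
step 3: 60 = 2·5^2 + 2·5; sub 6 for 5: 2·6^2 + 2·6; = 84; G_4 = 84−1 = 83
step 4: 83 = 2·6^2 + 6 + 5; sub 7 for 6: 2·7^2 + 7 + 5; = 110; G_5 = 110−1 = 109
step 5: 109 = 2·7^2 + 7 + 4; sub 8 for 7: 2·8^2 + 8 + 4; = 140; G_6 = 140−1 = 139
step 6: 139 = 2·8^2 + 8 + 3; sub 9 for 8: 2·9^2 + 9 + 3; = 174; G_7 = 174−1 = 173

2·9^2 + 9 + 2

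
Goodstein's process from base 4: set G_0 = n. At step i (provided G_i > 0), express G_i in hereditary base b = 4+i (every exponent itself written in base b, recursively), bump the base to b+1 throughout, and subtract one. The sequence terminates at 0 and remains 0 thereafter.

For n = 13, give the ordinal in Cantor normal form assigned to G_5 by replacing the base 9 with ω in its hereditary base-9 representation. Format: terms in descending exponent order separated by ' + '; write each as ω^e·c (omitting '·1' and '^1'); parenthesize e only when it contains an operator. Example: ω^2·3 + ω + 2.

ω·2 + 2

[0] 13 ≡ 3·4 + 1 (base 4). Lift 5: 16. −1: 15.
[1] 15 ≡ 3·5 (base 5). Lift 6: 18. −1: 17.
[2] 17 ≡ 2·6 + 5 (base 6). Lift 7: 19. −1: 18.
[3] 18 ≡ 2·7 + 4 (base 7). Lift 8: 20. −1: 19.
[4] 19 ≡ 2·8 + 3 (base 8). Lift 9: 21. −1: 20.
[5] 20 ≡ 2·9 + 2 (base 9). Lift 10: 22. −1: 21.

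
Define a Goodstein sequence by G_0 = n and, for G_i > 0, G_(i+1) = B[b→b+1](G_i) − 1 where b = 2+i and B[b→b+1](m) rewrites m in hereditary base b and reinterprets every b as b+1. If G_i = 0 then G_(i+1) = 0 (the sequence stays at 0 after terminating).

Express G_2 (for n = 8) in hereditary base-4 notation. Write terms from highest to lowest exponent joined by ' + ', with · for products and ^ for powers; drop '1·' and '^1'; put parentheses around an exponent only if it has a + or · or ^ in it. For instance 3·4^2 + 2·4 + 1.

2·4^4 + 2·4^2 + 2·4 + 1

base 2: 8 = 2^(2 + 1); at 3: 3^(3 + 1) = 81; next = 80
base 3: 80 = 2·3^3 + 2·3^2 + 2·3 + 2; at 4: 2·4^4 + 2·4^2 + 2·4 + 2 = 554; next = 553
base 4: 553 = 2·4^4 + 2·4^2 + 2·4 + 1; at 5: 2·5^5 + 2·5^2 + 2·5 + 1 = 6311; next = 6310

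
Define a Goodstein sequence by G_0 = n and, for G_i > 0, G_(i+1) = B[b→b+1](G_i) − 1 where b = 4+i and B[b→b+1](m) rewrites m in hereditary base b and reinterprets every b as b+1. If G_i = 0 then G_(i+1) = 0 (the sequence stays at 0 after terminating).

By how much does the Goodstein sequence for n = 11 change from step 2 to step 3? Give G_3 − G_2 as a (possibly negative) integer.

(0) 11|_4 = 2·4 + 3 ↦ 2·5 + 3|_5 = 13 ⇒ 12
(1) 12|_5 = 2·5 + 2 ↦ 2·6 + 2|_6 = 14 ⇒ 13
(2) 13|_6 = 2·6 + 1 ↦ 2·7 + 1|_7 = 15 ⇒ 14

1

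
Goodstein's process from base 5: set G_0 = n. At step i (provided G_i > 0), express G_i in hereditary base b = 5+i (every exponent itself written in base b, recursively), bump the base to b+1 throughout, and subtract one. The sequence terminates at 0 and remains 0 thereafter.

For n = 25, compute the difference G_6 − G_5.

25 —HB5→ 5^2 —bump→ 6^2 = 36 —(−1)→ 35
35 —HB6→ 5·6 + 5 —bump→ 5·7 + 5 = 40 —(−1)→ 39
39 —HB7→ 5·7 + 4 —bump→ 5·8 + 4 = 44 —(−1)→ 43
43 —HB8→ 5·8 + 3 —bump→ 5·9 + 3 = 48 —(−1)→ 47
47 —HB9→ 5·9 + 2 —bump→ 5·10 + 2 = 52 —(−1)→ 51
51 —HB10→ 5·10 + 1 —bump→ 5·11 + 1 = 56 —(−1)→ 55

4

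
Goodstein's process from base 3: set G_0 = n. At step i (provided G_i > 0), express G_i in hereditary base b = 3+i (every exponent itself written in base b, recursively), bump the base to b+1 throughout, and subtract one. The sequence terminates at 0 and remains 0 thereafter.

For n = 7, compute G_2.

9

i=0: 7 = 2·3 + 1 (b=3); 3→4: 2·4 + 1 = 9; 9−1 = 8
i=1: 8 = 2·4 (b=4); 4→5: 2·5 = 10; 10−1 = 9
i=2: 9 = 5 + 4 (b=5); 5→6: 6 + 4 = 10; 10−1 = 9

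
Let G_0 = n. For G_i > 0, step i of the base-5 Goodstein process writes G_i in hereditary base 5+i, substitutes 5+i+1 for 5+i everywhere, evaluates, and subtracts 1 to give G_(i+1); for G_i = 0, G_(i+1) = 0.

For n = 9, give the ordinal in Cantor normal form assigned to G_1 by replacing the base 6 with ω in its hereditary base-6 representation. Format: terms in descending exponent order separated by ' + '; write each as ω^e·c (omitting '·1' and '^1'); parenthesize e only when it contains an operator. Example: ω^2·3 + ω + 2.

ω + 3

9 —HB5→ 5 + 4 —bump→ 6 + 4 = 10 —(−1)→ 9
9 —HB6→ 6 + 3 —bump→ 7 + 3 = 10 —(−1)→ 9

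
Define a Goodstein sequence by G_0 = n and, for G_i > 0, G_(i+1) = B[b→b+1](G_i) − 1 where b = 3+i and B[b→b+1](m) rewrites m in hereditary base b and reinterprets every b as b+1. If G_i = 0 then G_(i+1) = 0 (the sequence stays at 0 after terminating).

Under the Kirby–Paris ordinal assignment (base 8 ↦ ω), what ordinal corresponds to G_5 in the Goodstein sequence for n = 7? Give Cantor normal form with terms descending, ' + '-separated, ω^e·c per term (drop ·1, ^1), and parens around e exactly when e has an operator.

7 —HB3→ 2·3 + 1 —bump→ 2·4 + 1 = 9 —(−1)→ 8
8 —HB4→ 2·4 —bump→ 2·5 = 10 —(−1)→ 9
9 —HB5→ 5 + 4 —bump→ 6 + 4 = 10 —(−1)→ 9
9 —HB6→ 6 + 3 —bump→ 7 + 3 = 10 —(−1)→ 9
9 —HB7→ 7 + 2 —bump→ 8 + 2 = 10 —(−1)→ 9
9 —HB8→ 8 + 1 —bump→ 9 + 1 = 10 —(−1)→ 9

ω + 1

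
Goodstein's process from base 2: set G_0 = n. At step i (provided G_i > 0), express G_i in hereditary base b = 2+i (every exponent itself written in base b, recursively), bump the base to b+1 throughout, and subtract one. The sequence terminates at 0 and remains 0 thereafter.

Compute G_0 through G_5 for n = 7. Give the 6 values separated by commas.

7, 30, 259, 3127, 46657, 823543

7 —HB2→ 2^2 + 2 + 1 —bump→ 3^3 + 3 + 1 = 31 —(−1)→ 30
30 —HB3→ 3^3 + 3 —bump→ 4^4 + 4 = 260 —(−1)→ 259
259 —HB4→ 4^4 + 3 —bump→ 5^5 + 3 = 3128 —(−1)→ 3127
3127 —HB5→ 5^5 + 2 —bump→ 6^6 + 2 = 46658 —(−1)→ 46657
46657 —HB6→ 6^6 + 1 —bump→ 7^7 + 1 = 823544 —(−1)→ 823543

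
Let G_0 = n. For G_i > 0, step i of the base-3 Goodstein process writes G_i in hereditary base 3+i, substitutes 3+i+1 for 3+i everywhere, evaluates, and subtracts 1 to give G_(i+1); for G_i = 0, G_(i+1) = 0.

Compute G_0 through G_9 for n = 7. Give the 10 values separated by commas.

7, 8, 9, 9, 9, 9, 9, 9, 8, 7

[0] 7 ≡ 2·3 + 1 (base 3). Lift 4: 9. −1: 8.
[1] 8 ≡ 2·4 (base 4). Lift 5: 10. −1: 9.
[2] 9 ≡ 5 + 4 (base 5). Lift 6: 10. −1: 9.
[3] 9 ≡ 6 + 3 (base 6). Lift 7: 10. −1: 9.
[4] 9 ≡ 7 + 2 (base 7). Lift 8: 10. −1: 9.
[5] 9 ≡ 8 + 1 (base 8). Lift 9: 10. −1: 9.
[6] 9 ≡ 9 (base 9). Lift 10: 10. −1: 9.
[7] 9 ≡ 9 (base 10). Lift 11: 9. −1: 8.
[8] 8 ≡ 8 (base 11). Lift 12: 8. −1: 7.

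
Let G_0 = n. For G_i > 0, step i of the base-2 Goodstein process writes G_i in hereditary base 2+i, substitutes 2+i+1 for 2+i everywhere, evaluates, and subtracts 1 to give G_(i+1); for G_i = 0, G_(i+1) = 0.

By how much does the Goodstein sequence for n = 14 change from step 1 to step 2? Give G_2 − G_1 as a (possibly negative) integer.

1171

[0] 14 ≡ 2^(2 + 1) + 2^2 + 2 (base 2). Lift 3: 111. −1: 110.
[1] 110 ≡ 3^(3 + 1) + 3^3 + 2 (base 3). Lift 4: 1282. −1: 1281.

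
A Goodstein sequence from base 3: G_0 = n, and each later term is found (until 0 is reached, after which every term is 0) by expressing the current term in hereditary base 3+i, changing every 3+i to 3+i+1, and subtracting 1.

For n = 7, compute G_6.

9

G_0=7  [base 3] 2·3 + 1  →[3↦4]→  2·4 + 1 = 9  −1 ⇒ G_1=8
G_1=8  [base 4] 2·4  →[4↦5]→  2·5 = 10  −1 ⇒ G_2=9
G_2=9  [base 5] 5 + 4  →[5↦6]→  6 + 4 = 10  −1 ⇒ G_3=9
G_3=9  [base 6] 6 + 3  →[6↦7]→  7 + 3 = 10  −1 ⇒ G_4=9
G_4=9  [base 7] 7 + 2  →[7↦8]→  8 + 2 = 10  −1 ⇒ G_5=9
G_5=9  [base 8] 8 + 1  →[8↦9]→  9 + 1 = 10  −1 ⇒ G_6=9
G_6=9  [base 9] 9  →[9↦10]→  10 = 10  −1 ⇒ G_7=9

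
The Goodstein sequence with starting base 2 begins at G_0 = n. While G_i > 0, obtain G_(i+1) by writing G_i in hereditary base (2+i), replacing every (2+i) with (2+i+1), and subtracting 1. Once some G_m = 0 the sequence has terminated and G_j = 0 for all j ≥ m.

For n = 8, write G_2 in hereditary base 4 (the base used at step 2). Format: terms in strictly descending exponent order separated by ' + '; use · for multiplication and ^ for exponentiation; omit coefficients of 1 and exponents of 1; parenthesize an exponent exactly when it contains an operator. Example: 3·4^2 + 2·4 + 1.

[0] 8 ≡ 2^(2 + 1) (base 2). Lift 3: 81. −1: 80.
[1] 80 ≡ 2·3^3 + 2·3^2 + 2·3 + 2 (base 3). Lift 4: 554. −1: 553.
[2] 553 ≡ 2·4^4 + 2·4^2 + 2·4 + 1 (base 4). Lift 5: 6311. −1: 6310.

2·4^4 + 2·4^2 + 2·4 + 1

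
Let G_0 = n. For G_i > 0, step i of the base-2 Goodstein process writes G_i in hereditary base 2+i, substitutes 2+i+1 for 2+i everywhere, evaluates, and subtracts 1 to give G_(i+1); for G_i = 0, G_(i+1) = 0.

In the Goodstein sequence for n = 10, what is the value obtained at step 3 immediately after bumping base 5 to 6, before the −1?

[0] 10 ≡ 2^(2 + 1) + 2 (base 2). Lift 3: 84. −1: 83.
[1] 83 ≡ 3^(3 + 1) + 2 (base 3). Lift 4: 1026. −1: 1025.
[2] 1025 ≡ 4^(4 + 1) + 1 (base 4). Lift 5: 15626. −1: 15625.

279936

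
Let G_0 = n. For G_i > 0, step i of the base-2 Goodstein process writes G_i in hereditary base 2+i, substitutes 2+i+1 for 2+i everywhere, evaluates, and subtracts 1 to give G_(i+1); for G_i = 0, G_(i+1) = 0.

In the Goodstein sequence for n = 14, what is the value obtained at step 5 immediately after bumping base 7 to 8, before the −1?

14 —HB2→ 2^(2 + 1) + 2^2 + 2 —bump→ 3^(3 + 1) + 3^3 + 3 = 111 —(−1)→ 110
110 —HB3→ 3^(3 + 1) + 3^3 + 2 —bump→ 4^(4 + 1) + 4^4 + 2 = 1282 —(−1)→ 1281
1281 —HB4→ 4^(4 + 1) + 4^4 + 1 —bump→ 5^(5 + 1) + 5^5 + 1 = 18751 —(−1)→ 18750
18750 —HB5→ 5^(5 + 1) + 5^5 —bump→ 6^(6 + 1) + 6^6 = 326592 —(−1)→ 326591
326591 —HB6→ 6^(6 + 1) + 5·6^5 + 5·6^4 + 5·6^3 + 5·6^2 + 5·6 + 5 —bump→ 7^(7 + 1) + 5·7^5 + 5·7^4 + 5·7^3 + 5·7^2 + 5·7 + 5 = 5862841 —(−1)→ 5862840

134404972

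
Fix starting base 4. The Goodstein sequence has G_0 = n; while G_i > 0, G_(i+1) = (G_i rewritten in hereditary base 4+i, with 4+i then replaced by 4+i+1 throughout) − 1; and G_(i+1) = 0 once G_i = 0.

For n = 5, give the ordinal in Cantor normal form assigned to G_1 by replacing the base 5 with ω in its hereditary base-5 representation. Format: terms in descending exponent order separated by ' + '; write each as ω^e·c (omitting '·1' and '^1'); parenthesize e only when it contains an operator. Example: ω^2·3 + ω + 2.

step 0: 5 = 4 + 1; sub 5 for 4: 5 + 1; = 6; G_1 = 6−1 = 5
step 1: 5 = 5; sub 6 for 5: 6; = 6; G_2 = 6−1 = 5

ω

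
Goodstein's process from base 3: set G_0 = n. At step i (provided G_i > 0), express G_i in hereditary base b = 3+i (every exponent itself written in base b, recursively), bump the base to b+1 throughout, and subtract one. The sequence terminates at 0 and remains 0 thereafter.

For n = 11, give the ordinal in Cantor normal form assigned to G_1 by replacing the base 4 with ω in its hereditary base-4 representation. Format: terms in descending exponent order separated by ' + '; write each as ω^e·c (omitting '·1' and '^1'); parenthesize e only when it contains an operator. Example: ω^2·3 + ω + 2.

base 3: 11 = 3^2 + 2; at 4: 4^2 + 2 = 18; next = 17
base 4: 17 = 4^2 + 1; at 5: 5^2 + 1 = 26; next = 25

ω^2 + 1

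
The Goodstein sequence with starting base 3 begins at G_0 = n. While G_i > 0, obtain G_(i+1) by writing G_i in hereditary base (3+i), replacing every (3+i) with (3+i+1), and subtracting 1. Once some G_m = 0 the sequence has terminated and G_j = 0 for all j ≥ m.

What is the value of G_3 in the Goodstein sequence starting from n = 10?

27

step 0: 10 = 3^2 + 1; sub 4 for 3: 4^2 + 1; = 17; G_1 = 17−1 = 16
step 1: 16 = 4^2; sub 5 for 4: 5^2; = 25; G_2 = 25−1 = 24
step 2: 24 = 4·5 + 4; sub 6 for 5: 4·6 + 4; = 28; G_3 = 28−1 = 27
step 3: 27 = 4·6 + 3; sub 7 for 6: 4·7 + 3; = 31; G_4 = 31−1 = 30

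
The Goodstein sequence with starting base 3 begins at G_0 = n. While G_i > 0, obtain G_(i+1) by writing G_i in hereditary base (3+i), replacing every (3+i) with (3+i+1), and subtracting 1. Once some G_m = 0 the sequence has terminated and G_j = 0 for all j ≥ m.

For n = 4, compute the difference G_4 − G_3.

-1

i=0: 4 = 3 + 1 (b=3); 3→4: 4 + 1 = 5; 5−1 = 4
i=1: 4 = 4 (b=4); 4→5: 5 = 5; 5−1 = 4
i=2: 4 = 4 (b=5); 5→6: 4 = 4; 4−1 = 3
i=3: 3 = 3 (b=6); 6→7: 3 = 3; 3−1 = 2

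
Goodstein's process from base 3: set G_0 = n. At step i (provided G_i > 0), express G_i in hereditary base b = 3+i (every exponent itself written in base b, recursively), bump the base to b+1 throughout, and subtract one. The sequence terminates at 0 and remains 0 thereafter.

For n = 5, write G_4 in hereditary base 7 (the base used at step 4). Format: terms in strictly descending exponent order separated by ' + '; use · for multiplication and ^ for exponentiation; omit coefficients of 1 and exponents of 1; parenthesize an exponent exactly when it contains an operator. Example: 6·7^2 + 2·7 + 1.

5 —HB3→ 3 + 2 —bump→ 4 + 2 = 6 —(−1)→ 5
5 —HB4→ 4 + 1 —bump→ 5 + 1 = 6 —(−1)→ 5
5 —HB5→ 5 —bump→ 6 = 6 —(−1)→ 5
5 —HB6→ 5 —bump→ 5 = 5 —(−1)→ 4
4 —HB7→ 4 —bump→ 4 = 4 —(−1)→ 3

4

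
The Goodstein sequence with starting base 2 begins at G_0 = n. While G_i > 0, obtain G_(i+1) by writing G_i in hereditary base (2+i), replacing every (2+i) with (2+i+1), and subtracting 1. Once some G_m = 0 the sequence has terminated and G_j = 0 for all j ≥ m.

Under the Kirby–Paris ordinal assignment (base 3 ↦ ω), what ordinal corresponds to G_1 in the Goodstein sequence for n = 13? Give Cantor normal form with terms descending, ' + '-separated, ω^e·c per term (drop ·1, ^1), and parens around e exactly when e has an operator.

step 0: 13 = 2^(2 + 1) + 2^2 + 1; sub 3 for 2: 3^(3 + 1) + 3^3 + 1; = 109; G_1 = 109−1 = 108
step 1: 108 = 3^(3 + 1) + 3^3; sub 4 for 3: 4^(4 + 1) + 4^4; = 1280; G_2 = 1280−1 = 1279

ω^(ω + 1) + ω^ω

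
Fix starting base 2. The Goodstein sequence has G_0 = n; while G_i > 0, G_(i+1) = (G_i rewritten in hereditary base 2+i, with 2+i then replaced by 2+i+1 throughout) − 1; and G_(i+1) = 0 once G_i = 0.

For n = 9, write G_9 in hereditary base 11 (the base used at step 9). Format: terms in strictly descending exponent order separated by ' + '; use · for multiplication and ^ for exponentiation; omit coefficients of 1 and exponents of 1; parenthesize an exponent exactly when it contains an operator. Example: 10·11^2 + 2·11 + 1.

G_0=9  [base 2] 2^(2 + 1) + 1  →[2↦3]→  3^(3 + 1) + 1 = 82  −1 ⇒ G_1=81
G_1=81  [base 3] 3^(3 + 1)  →[3↦4]→  4^(4 + 1) = 1024  −1 ⇒ G_2=1023
G_2=1023  [base 4] 3·4^4 + 3·4^3 + 3·4^2 + 3·4 + 3  →[4↦5]→  3·5^5 + 3·5^3 + 3·5^2 + 3·5 + 3 = 9843  −1 ⇒ G_3=9842
G_3=9842  [base 5] 3·5^5 + 3·5^3 + 3·5^2 + 3·5 + 2  →[5↦6]→  3·6^6 + 3·6^3 + 3·6^2 + 3·6 + 2 = 140744  −1 ⇒ G_4=140743
G_4=140743  [base 6] 3·6^6 + 3·6^3 + 3·6^2 + 3·6 + 1  →[6↦7]→  3·7^7 + 3·7^3 + 3·7^2 + 3·7 + 1 = 2471827  −1 ⇒ G_5=2471826
G_5=2471826  [base 7] 3·7^7 + 3·7^3 + 3·7^2 + 3·7  →[7↦8]→  3·8^8 + 3·8^3 + 3·8^2 + 3·8 = 50333400  −1 ⇒ G_6=50333399
G_6=50333399  [base 8] 3·8^8 + 3·8^3 + 3·8^2 + 2·8 + 7  →[8↦9]→  3·9^9 + 3·9^3 + 3·9^2 + 2·9 + 7 = 1162263922  −1 ⇒ G_7=1162263921
G_7=1162263921  [base 9] 3·9^9 + 3·9^3 + 3·9^2 + 2·9 + 6  →[9↦10]→  3·10^10 + 3·10^3 + 3·10^2 + 2·10 + 6 = 30000003326  −1 ⇒ G_8=30000003325
G_8=30000003325  [base 10] 3·10^10 + 3·10^3 + 3·10^2 + 2·10 + 5  →[10↦11]→  3·11^11 + 3·11^3 + 3·11^2 + 2·11 + 5 = 855935016216  −1 ⇒ G_9=855935016215

3·11^11 + 3·11^3 + 3·11^2 + 2·11 + 4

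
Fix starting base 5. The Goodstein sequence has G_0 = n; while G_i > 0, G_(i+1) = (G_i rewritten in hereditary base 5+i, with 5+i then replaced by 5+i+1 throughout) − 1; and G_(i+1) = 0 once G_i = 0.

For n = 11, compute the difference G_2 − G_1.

1

11 —HB5→ 2·5 + 1 —bump→ 2·6 + 1 = 13 —(−1)→ 12
12 —HB6→ 2·6 —bump→ 2·7 = 14 —(−1)→ 13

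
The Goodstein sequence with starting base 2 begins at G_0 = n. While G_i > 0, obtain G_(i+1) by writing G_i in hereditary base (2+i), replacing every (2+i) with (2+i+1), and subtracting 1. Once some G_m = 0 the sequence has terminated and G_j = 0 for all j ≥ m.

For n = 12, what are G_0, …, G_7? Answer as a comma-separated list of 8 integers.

12, 107, 1065, 15685, 280019, 5764910, 134217867, 3486784574

i=0: 12 = 2^(2 + 1) + 2^2 (b=2); 2→3: 3^(3 + 1) + 3^3 = 108; 108−1 = 107
i=1: 107 = 3^(3 + 1) + 2·3^2 + 2·3 + 2 (b=3); 3→4: 4^(4 + 1) + 2·4^2 + 2·4 + 2 = 1066; 1066−1 = 1065
i=2: 1065 = 4^(4 + 1) + 2·4^2 + 2·4 + 1 (b=4); 4→5: 5^(5 + 1) + 2·5^2 + 2·5 + 1 = 15686; 15686−1 = 15685
i=3: 15685 = 5^(5 + 1) + 2·5^2 + 2·5 (b=5); 5→6: 6^(6 + 1) + 2·6^2 + 2·6 = 280020; 280020−1 = 280019
i=4: 280019 = 6^(6 + 1) + 2·6^2 + 6 + 5 (b=6); 6→7: 7^(7 + 1) + 2·7^2 + 7 + 5 = 5764911; 5764911−1 = 5764910
i=5: 5764910 = 7^(7 + 1) + 2·7^2 + 7 + 4 (b=7); 7→8: 8^(8 + 1) + 2·8^2 + 8 + 4 = 134217868; 134217868−1 = 134217867
i=6: 134217867 = 8^(8 + 1) + 2·8^2 + 8 + 3 (b=8); 8→9: 9^(9 + 1) + 2·9^2 + 9 + 3 = 3486784575; 3486784575−1 = 3486784574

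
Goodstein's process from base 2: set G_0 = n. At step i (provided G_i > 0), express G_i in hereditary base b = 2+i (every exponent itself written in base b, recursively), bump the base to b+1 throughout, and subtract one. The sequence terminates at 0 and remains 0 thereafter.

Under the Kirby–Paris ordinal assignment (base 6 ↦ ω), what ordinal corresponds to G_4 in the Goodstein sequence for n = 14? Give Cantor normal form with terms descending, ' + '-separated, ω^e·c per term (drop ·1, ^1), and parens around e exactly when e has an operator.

ω^(ω + 1) + ω^5·5 + ω^4·5 + ω^3·5 + ω^2·5 + ω·5 + 5

[0] 14 ≡ 2^(2 + 1) + 2^2 + 2 (base 2). Lift 3: 111. −1: 110.
[1] 110 ≡ 3^(3 + 1) + 3^3 + 2 (base 3). Lift 4: 1282. −1: 1281.
[2] 1281 ≡ 4^(4 + 1) + 4^4 + 1 (base 4). Lift 5: 18751. −1: 18750.
[3] 18750 ≡ 5^(5 + 1) + 5^5 (base 5). Lift 6: 326592. −1: 326591.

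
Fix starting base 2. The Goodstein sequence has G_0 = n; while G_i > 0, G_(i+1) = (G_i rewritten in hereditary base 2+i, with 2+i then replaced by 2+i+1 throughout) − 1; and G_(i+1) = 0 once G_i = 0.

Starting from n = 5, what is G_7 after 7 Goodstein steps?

5 —HB2→ 2^2 + 1 —bump→ 3^3 + 1 = 28 —(−1)→ 27
27 —HB3→ 3^3 —bump→ 4^4 = 256 —(−1)→ 255
255 —HB4→ 3·4^3 + 3·4^2 + 3·4 + 3 —bump→ 3·5^3 + 3·5^2 + 3·5 + 3 = 468 —(−1)→ 467
467 —HB5→ 3·5^3 + 3·5^2 + 3·5 + 2 —bump→ 3·6^3 + 3·6^2 + 3·6 + 2 = 776 —(−1)→ 775
775 —HB6→ 3·6^3 + 3·6^2 + 3·6 + 1 —bump→ 3·7^3 + 3·7^2 + 3·7 + 1 = 1198 —(−1)→ 1197
1197 —HB7→ 3·7^3 + 3·7^2 + 3·7 —bump→ 3·8^3 + 3·8^2 + 3·8 = 1752 —(−1)→ 1751
1751 —HB8→ 3·8^3 + 3·8^2 + 2·8 + 7 —bump→ 3·9^3 + 3·9^2 + 2·9 + 7 = 2455 —(−1)→ 2454
2454 —HB9→ 3·9^3 + 3·9^2 + 2·9 + 6 —bump→ 3·10^3 + 3·10^2 + 2·10 + 6 = 3326 —(−1)→ 3325

2454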